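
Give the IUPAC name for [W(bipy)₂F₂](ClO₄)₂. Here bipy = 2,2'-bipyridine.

The 2 perchlorate counter-ions carry a total charge of -2, so each complex ion is 2+.
Ligand charges: 2×fluoro (-1 each), 2×2,2'-bipyridine (neutral); total -2. So W + (-2) = 2+, giving W = +4.
Ligands are named alphabetically: bipyridine before fluoro.

bis(2,2'-bipyridine)difluorotungsten(IV) perchlorate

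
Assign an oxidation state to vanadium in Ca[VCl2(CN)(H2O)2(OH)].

1 calcium outside the brackets (+2 each) → the complex ion is 2−.
Ligand charges: 2×Cl = -2; 1×OH = -1; 1×CN = -1; 2×H2O neutral; sum -4.
V + (-4) = 2− ⇒ V is +2.

+2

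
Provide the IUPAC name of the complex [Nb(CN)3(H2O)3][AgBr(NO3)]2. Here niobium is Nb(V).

triaquatricyanoniobium(V) bromonitratoargentate(I)

Nb is given as +5; the cation's ligand charges sum to -3, so the complex cation is 2+.
With 2 anions per cation, each anion must be 2/2 = 1−.
Anion: ligand charges sum to -2; for the ion to be 1−, Ag = +1.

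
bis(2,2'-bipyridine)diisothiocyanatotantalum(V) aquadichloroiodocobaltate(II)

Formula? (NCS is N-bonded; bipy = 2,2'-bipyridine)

Cation [Ta…]: ligand charges -2, Ta(V) ⇒ ion charge 3+.
Anion [Co…]: ligand charges -3, Co(II) ⇒ ion charge 1−.
One 3+ cation requires 3 of the 1− anion.

[Ta(bipy)2(NCS)2][CoCl2(H2O)I]3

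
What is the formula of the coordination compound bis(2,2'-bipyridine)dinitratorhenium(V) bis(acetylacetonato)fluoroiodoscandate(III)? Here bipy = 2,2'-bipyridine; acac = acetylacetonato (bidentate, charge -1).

Cation [Re…]: ligand charges -2, Re(V) ⇒ ion charge 3+.
Anion [Sc…]: ligand charges -4, Sc(III) ⇒ ion charge 1−.

[Re(bipy)2(NO3)2][Sc(acac)2FI]3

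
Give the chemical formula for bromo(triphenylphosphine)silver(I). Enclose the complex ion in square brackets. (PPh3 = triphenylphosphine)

Ligands: 1 triphenylphosphine (PPh3, neutral), 1 bromo (Br, -1). Ligand charge sum = -1.
With Ag in oxidation state +1, the complex ion is [Ag...].

[AgBr(PPh3)]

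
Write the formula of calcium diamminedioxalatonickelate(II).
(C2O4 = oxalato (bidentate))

Ca[Ni(C2O4)2(NH3)2]

Ligands: 2 oxalato (C2O4, -2), 2 ammine (NH3, neutral). Ligand charge sum = -4.
Charge balance with calcium (+2) requires 1 complex ion per 1 calcium.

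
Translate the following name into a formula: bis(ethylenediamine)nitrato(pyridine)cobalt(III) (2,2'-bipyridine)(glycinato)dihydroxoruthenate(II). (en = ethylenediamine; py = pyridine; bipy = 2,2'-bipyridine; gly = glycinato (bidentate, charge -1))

[Co(en)2(NO3)(py)][Ru(bipy)(gly)(OH)2]2

Cation [Co…]: ligand charges -1, Co(III) ⇒ ion charge 2+.
Anion [Ru…]: ligand charges -3, Ru(II) ⇒ ion charge 1−.
One 2+ cation requires 2 of the 1− anion.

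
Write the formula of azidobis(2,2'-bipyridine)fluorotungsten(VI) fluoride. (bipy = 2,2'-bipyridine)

[W(bipy)2F(N3)]F4

Ligands: 2 2,2'-bipyridine (bipy, neutral), 1 azido (N3, -1), 1 fluoro (F, -1). Ligand charge sum = -2.
With W in oxidation state +6, the complex ion is [W...]^4+.
Charge balance with fluoride (-1) requires 1 complex ion per 4 fluoride.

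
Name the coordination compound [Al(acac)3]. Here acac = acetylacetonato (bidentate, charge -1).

There is no counter-ion, so the complex is neutral overall.
Ligand charges: 3×acetylacetonato (-1 each); total -3. So Al + (-3) = 0, giving Al = +3.

tris(acetylacetonato)aluminium(III)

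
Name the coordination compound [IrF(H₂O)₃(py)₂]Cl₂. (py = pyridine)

triaquafluorobis(pyridine)iridium(III) chloride

The 2 chloride counter-ions carry a total charge of -2, so each complex ion is 2+.
Ligand charges: 2×pyridine (neutral), 1×fluoro (-1 each), 3×aqua (neutral); total -1. So Ir + (-1) = 2+, giving Ir = +3.
Ligands are named alphabetically: aqua before fluoro before pyridine.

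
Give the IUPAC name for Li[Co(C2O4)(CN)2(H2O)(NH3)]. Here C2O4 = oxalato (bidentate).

The 1 lithium counter-ion carries a total charge of +1, so each complex ion is 1−.
Ligand charges: 2×cyano (-1 each), 1×oxalato (-2 each), 1×ammine (neutral), 1×aqua (neutral); total -4. So Co + (-4) = 1−, giving Co = +3.
The complex ion is anionic, so cobalt takes the -ate form cobaltate(III).

lithium ammineaquadicyanooxalatocobaltate(III)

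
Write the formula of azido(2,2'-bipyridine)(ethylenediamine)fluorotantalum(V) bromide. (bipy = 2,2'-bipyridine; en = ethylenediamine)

[Ta(bipy)(en)F(N3)]Br3

Ligands: 1 2,2'-bipyridine (bipy, neutral), 1 azido (N3, -1), 1 fluoro (F, -1), 1 ethylenediamine (en, neutral). Ligand charge sum = -2.
Charge balance with bromide (-1) requires 1 complex ion per 3 bromide.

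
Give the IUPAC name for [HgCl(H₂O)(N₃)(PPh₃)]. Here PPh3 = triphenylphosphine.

There is no counter-ion, so the complex is neutral overall.
Ligand charges: 1×triphenylphosphine (neutral), 1×chloro (-1 each), 1×aqua (neutral), 1×azido (-1 each); total -2. So Hg + (-2) = 0, giving Hg = +2.
Ligands are named alphabetically: aqua before azido before chloro before triphenylphosphine.

aquaazidochloro(triphenylphosphine)mercury(II)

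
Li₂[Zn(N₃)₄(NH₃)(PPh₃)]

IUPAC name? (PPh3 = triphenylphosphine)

The 2 lithium counter-ions carry a total charge of +2, so each complex ion is 2−.
Ligand charges: 1×ammine (neutral), 4×azido (-1 each), 1×triphenylphosphine (neutral); total -4. So Zn + (-4) = 2−, giving Zn = +2.
Ligands are named alphabetically: ammine before azido before triphenylphosphine.
The complex ion is anionic, so zinc takes the -ate form zincate(II).

lithium amminetetraazido(triphenylphosphine)zincate(II)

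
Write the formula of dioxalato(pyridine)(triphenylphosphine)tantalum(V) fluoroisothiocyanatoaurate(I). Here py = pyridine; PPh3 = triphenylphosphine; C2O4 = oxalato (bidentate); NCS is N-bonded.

Cation [Ta…]: ligand charges -4, Ta(V) ⇒ ion charge 1+.
Anion [Au…]: ligand charges -2, Au(I) ⇒ ion charge 1−.
One 1+ cation balances one 1− anion.

[Ta(C2O4)2(PPh3)(py)][AuF(NCS)]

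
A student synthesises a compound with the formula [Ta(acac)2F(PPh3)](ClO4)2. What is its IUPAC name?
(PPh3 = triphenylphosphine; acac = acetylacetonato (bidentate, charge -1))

The 2 perchlorate counter-ions carry a total charge of -2, so each complex ion is 2+.
Ligand charges: 1×fluoro (-1 each), 1×triphenylphosphine (neutral), 2×acetylacetonato (-1 each); total -3. So Ta + (-3) = 2+, giving Ta = +5.
Ligands are named alphabetically: acetylacetonato before fluoro before triphenylphosphine.

bis(acetylacetonato)fluoro(triphenylphosphine)tantalum(V) perchlorate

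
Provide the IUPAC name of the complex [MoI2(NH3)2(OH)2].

diamminedihydroxodiiodomolybdenum(IV)

There is no counter-ion, so the complex is neutral overall.
Ligand charges: 2×ammine (neutral), 2×hydroxo (-1 each), 2×iodo (-1 each); total -4. So Mo + (-4) = 0, giving Mo = +4.
Ligands are named alphabetically: ammine before hydroxo before iodo.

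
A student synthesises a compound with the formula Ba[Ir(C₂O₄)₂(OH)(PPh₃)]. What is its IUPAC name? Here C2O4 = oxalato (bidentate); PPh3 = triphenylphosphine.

barium hydroxodioxalato(triphenylphosphine)iridate(III)

The 1 barium counter-ion carries a total charge of +2, so each complex ion is 2−.
Ligand charges: 2×oxalato (-2 each), 1×hydroxo (-1 each), 1×triphenylphosphine (neutral); total -5. So Ir + (-5) = 2−, giving Ir = +3.
Ligands are named alphabetically: hydroxo before oxalato before triphenylphosphine.
The complex ion is anionic, so iridium takes the -ate form iridate(III).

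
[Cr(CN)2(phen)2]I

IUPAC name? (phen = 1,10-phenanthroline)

The 1 iodide counter-ion carries a total charge of -1, so each complex ion is 1+.
Ligand charges: 2×cyano (-1 each), 2×1,10-phenanthroline (neutral); total -2. So Cr + (-2) = 1+, giving Cr = +3.
Ligands are named alphabetically: cyano before phenanthroline.

dicyanobis(1,10-phenanthroline)chromium(III) iodide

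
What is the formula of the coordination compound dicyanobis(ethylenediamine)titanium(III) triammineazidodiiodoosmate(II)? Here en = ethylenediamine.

Cation [Ti…]: ligand charges -2, Ti(III) ⇒ ion charge 1+.
Anion [Os…]: ligand charges -3, Os(II) ⇒ ion charge 1−.
One 1+ cation balances one 1− anion.

[Ti(CN)2(en)2][OsI2(N3)(NH3)3]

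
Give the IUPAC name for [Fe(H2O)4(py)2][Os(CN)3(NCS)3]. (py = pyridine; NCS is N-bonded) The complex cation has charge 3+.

tetraaquabis(pyridine)iron(III) tricyanotriisothiocyanatoosmate(III)

The complex cation is given as 3+; its ligand charges sum to 0, so Fe = +3.
A 1:1 salt means the anion carries the equal and opposite charge, 3−.
Anion: ligand charges sum to -6; for the ion to be 3−, Os = +3.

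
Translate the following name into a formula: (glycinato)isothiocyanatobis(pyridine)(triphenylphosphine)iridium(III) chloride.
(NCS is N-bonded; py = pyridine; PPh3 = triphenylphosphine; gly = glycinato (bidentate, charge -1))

[Ir(gly)(NCS)(PPh3)(py)2]Cl

Ligands: 1 isothiocyanato (NCS, -1), 2 pyridine (py, neutral), 1 triphenylphosphine (PPh3, neutral), 1 glycinato (gly, -1). Ligand charge sum = -2.
Charge balance with chloride (-1) requires 1 complex ion per 1 chloride.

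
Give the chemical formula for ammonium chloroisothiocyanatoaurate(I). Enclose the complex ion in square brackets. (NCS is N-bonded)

NH4[AuCl(NCS)]

Ligands: 1 chloro (Cl, -1), 1 isothiocyanato (NCS, -1). Ligand charge sum = -2.
With Au in oxidation state +1, the complex ion is [Au...]^1−.
Charge balance with ammonium (+1) requires 1 complex ion per 1 ammonium.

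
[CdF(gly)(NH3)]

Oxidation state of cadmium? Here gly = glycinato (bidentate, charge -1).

+2

No counter-ion: the bracketed complex is neutral.
Ligand charges: 1×gly = -1; 1×F = -1; 1×NH3 neutral; sum -2.
Cd + (-2) = 0 ⇒ Cd is +2.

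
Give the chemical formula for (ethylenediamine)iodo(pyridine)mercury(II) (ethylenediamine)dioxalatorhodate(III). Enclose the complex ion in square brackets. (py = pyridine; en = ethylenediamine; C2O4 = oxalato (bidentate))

Cation [Hg…]: ligand charges -1, Hg(II) ⇒ ion charge 1+.
Anion [Rh…]: ligand charges -4, Rh(III) ⇒ ion charge 1−.
One 1+ cation balances one 1− anion.

[Hg(en)I(py)][Rh(C2O4)2(en)]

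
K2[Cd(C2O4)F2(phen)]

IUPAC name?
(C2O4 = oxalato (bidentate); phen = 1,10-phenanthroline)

potassium difluorooxalato(1,10-phenanthroline)cadmate(II)

The 2 potassium counter-ions carry a total charge of +2, so each complex ion is 2−.
Ligand charges: 1×oxalato (-2 each), 1×1,10-phenanthroline (neutral), 2×fluoro (-1 each); total -4. So Cd + (-4) = 2−, giving Cd = +2.
Ligands are named alphabetically: fluoro before oxalato before phenanthroline.
The complex ion is anionic, so cadmium takes the -ate form cadmate(II).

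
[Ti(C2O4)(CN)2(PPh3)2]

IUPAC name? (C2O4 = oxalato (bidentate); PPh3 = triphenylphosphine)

There is no counter-ion, so the complex is neutral overall.
Ligand charges: 1×oxalato (-2 each), 2×triphenylphosphine (neutral), 2×cyano (-1 each); total -4. So Ti + (-4) = 0, giving Ti = +4.
Ligands are named alphabetically: cyano before oxalato before triphenylphosphine.

dicyanooxalatobis(triphenylphosphine)titanium(IV)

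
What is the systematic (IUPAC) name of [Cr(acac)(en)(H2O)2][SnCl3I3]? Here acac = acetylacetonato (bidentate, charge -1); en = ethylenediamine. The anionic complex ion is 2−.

(acetylacetonato)diaqua(ethylenediamine)chromium(III) trichlorotriiodostannate(IV)

The complex anion is given as 2−; its ligand charges sum to -6, so Sn = +4.
A 1:1 salt means the cation carries the equal and opposite charge, 2+.
Cation: ligand charges sum to -1; for the ion to be 2+, Cr = +3.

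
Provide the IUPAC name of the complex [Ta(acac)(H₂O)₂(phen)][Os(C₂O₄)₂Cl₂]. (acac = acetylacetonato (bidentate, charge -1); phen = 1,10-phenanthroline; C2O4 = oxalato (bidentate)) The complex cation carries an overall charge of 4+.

Both ions are complex: the cation is named first with the plain metal name, the anion second with the -ate form; each ion's ligands are alphabetised independently.
The complex cation is given as 4+; its ligand charges sum to -1, so Ta = +5.
A 1:1 salt means the anion carries the equal and opposite charge, 4−.
Anion: ligand charges sum to -6; for the ion to be 4−, Os = +2.

(acetylacetonato)diaqua(1,10-phenanthroline)tantalum(V) dichlorodioxalatoosmate(II)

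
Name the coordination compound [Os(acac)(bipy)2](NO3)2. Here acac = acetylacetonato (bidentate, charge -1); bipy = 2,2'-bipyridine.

The 2 nitrate counter-ions carry a total charge of -2, so each complex ion is 2+.
Ligand charges: 1×acetylacetonato (-1 each), 2×2,2'-bipyridine (neutral); total -1. So Os + (-1) = 2+, giving Os = +3.
Ligands are named alphabetically: acetylacetonato before bipyridine.

(acetylacetonato)bis(2,2'-bipyridine)osmium(III) nitrate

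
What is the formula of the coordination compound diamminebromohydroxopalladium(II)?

Ligands: 1 hydroxo (OH, -1), 2 ammine (NH3, neutral), 1 bromo (Br, -1). Ligand charge sum = -2.
With Pd in oxidation state +2, the complex ion is [Pd...].

[PdBr(NH3)2(OH)]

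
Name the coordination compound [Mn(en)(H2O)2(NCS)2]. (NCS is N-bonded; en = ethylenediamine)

There is no counter-ion, so the complex is neutral overall.
Ligand charges: 2×isothiocyanato (-1 each), 1×ethylenediamine (neutral), 2×aqua (neutral); total -2. So Mn + (-2) = 0, giving Mn = +2.
Ligands are named alphabetically: aqua before ethylenediamine before isothiocyanato.

diaqua(ethylenediamine)diisothiocyanatomanganese(II)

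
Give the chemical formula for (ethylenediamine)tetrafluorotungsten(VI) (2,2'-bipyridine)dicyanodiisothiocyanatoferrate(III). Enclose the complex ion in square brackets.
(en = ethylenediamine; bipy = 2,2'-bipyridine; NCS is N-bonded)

Cation [W…]: ligand charges -4, W(VI) ⇒ ion charge 2+.
Anion [Fe…]: ligand charges -4, Fe(III) ⇒ ion charge 1−.
One 2+ cation requires 2 of the 1− anion.

[W(en)F4][Fe(bipy)(CN)2(NCS)2]2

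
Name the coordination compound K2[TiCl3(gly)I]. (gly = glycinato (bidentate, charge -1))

The 2 potassium counter-ions carry a total charge of +2, so each complex ion is 2−.
Ligand charges: 3×chloro (-1 each), 1×glycinato (-1 each), 1×iodo (-1 each); total -5. So Ti + (-5) = 2−, giving Ti = +3.
Ligands are named alphabetically: chloro before glycinato before iodo.
The complex ion is anionic, so titanium takes the -ate form titanate(III).

potassium trichloro(glycinato)iodotitanate(III)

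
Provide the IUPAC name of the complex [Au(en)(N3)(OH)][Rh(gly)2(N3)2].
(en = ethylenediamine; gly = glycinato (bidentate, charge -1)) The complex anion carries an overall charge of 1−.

azido(ethylenediamine)hydroxogold(III) diazidobis(glycinato)rhodate(III)

The complex anion is given as 1−; its ligand charges sum to -4, so Rh = +3.
A 1:1 salt means the cation carries the equal and opposite charge, 1+.
Cation: ligand charges sum to -2; for the ion to be 1+, Au = +3.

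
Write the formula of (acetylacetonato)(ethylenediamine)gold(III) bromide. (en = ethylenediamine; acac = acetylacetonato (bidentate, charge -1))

Ligands: 1 ethylenediamine (en, neutral), 1 acetylacetonato (acac, -1). Ligand charge sum = -1.
With Au in oxidation state +3, the complex ion is [Au...]^2+.
Charge balance with bromide (-1) requires 1 complex ion per 2 bromide.

[Au(acac)(en)]Br2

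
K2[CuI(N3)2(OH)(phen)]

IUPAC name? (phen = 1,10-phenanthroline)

The 2 potassium counter-ions carry a total charge of +2, so each complex ion is 2−.
Ligand charges: 2×azido (-1 each), 1×hydroxo (-1 each), 1×1,10-phenanthroline (neutral), 1×iodo (-1 each); total -4. So Cu + (-4) = 2−, giving Cu = +2.
Ligands are named alphabetically: azido before hydroxo before iodo before phenanthroline.
The complex ion is anionic, so copper takes the -ate form cuprate(II).

potassium diazidohydroxoiodo(1,10-phenanthroline)cuprate(II)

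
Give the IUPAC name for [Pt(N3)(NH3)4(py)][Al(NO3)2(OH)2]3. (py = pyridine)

Both ions are complex: the cation is named first with the plain metal name, the anion second with the -ate form; each ion's ligands are alphabetised independently.
Aluminium is always +3 in its complexes; the anion's ligand charges sum to -4, so the complex anion is 1−.
With 3 anions per cation, the cation must be 3×1 = 3+.
Cation: ligand charges sum to -1; for the ion to be 3+, Pt = +4.

tetraammineazido(pyridine)platinum(IV) dihydroxodinitratoaluminate(III)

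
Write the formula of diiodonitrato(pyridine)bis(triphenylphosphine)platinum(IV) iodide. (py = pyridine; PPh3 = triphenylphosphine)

[PtI2(NO3)(PPh3)2(py)]I

Ligands: 1 pyridine (py, neutral), 1 nitrato (NO3, -1), 2 triphenylphosphine (PPh3, neutral), 2 iodo (I, -1). Ligand charge sum = -3.
Charge balance with iodide (-1) requires 1 complex ion per 1 iodide.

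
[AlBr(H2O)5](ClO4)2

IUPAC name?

The 2 perchlorate counter-ions carry a total charge of -2, so each complex ion is 2+.
Ligand charges: 1×bromo (-1 each), 5×aqua (neutral); total -1. So Al + (-1) = 2+, giving Al = +3.
Ligands are named alphabetically: aqua before bromo.

pentaaquabromoaluminium(III) perchlorate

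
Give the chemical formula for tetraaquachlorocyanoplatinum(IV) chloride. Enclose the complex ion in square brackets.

Ligands: 1 cyano (CN, -1), 4 aqua (H2O, neutral), 1 chloro (Cl, -1). Ligand charge sum = -2.
Charge balance with chloride (-1) requires 1 complex ion per 2 chloride.

[PtCl(CN)(H2O)4]Cl2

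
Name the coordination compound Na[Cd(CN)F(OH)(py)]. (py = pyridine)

The 1 sodium counter-ion carries a total charge of +1, so each complex ion is 1−.
Ligand charges: 1×cyano (-1 each), 1×hydroxo (-1 each), 1×fluoro (-1 each), 1×pyridine (neutral); total -3. So Cd + (-3) = 1−, giving Cd = +2.
The complex ion is anionic, so cadmium takes the -ate form cadmate(II).

sodium cyanofluorohydroxo(pyridine)cadmate(II)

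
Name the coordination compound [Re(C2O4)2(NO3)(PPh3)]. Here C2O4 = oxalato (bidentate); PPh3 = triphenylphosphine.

nitratodioxalato(triphenylphosphine)rhenium(V)

There is no counter-ion, so the complex is neutral overall.
Ligand charges: 2×oxalato (-2 each), 1×triphenylphosphine (neutral), 1×nitrato (-1 each); total -5. So Re + (-5) = 0, giving Re = +5.
Ligands are named alphabetically: nitrato before oxalato before triphenylphosphine.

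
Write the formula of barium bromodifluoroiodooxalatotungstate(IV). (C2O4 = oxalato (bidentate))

Ligands: 1 iodo (I, -1), 1 oxalato (C2O4, -2), 2 fluoro (F, -1), 1 bromo (Br, -1). Ligand charge sum = -6.
Charge balance with barium (+2) requires 1 complex ion per 1 barium.

Ba[WBr(C2O4)F2I]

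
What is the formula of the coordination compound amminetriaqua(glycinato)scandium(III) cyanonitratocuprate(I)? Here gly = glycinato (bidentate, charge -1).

Cation [Sc…]: ligand charges -1, Sc(III) ⇒ ion charge 2+.
Anion [Cu…]: ligand charges -2, Cu(I) ⇒ ion charge 1−.

[Sc(gly)(H2O)3(NH3)][Cu(CN)(NO3)]2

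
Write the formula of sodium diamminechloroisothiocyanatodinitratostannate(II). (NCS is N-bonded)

Ligands: 2 nitrato (NO3, -1), 1 chloro (Cl, -1), 2 ammine (NH3, neutral), 1 isothiocyanato (NCS, -1). Ligand charge sum = -4.
Charge balance with sodium (+1) requires 1 complex ion per 2 sodium.

Na2[SnCl(NCS)(NH3)2(NO3)2]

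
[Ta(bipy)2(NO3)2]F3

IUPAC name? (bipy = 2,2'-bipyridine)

bis(2,2'-bipyridine)dinitratotantalum(V) fluoride

The 3 fluoride counter-ions carry a total charge of -3, so each complex ion is 3+.
Ligand charges: 2×nitrato (-1 each), 2×2,2'-bipyridine (neutral); total -2. So Ta + (-2) = 3+, giving Ta = +5.
Ligands are named alphabetically: bipyridine before nitrato.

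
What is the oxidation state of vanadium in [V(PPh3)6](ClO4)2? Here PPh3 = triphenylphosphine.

2 perchlorate outside the brackets (-1 each) → the complex ion is 2+.
Ligand charges: 6×PPh3 neutral; sum 0.
V + (0) = 2+ ⇒ V is +2.

+2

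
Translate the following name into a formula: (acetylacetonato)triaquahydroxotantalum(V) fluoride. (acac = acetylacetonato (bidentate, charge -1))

Ligands: 1 hydroxo (OH, -1), 3 aqua (H2O, neutral), 1 acetylacetonato (acac, -1). Ligand charge sum = -2.
With Ta in oxidation state +5, the complex ion is [Ta...]^3+.
Charge balance with fluoride (-1) requires 1 complex ion per 3 fluoride.

[Ta(acac)(H2O)3(OH)]F3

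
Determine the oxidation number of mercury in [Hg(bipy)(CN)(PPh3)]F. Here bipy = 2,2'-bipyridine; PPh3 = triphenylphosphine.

+2

1 fluoride outside the brackets (-1 each) → the complex ion is 1+.
Ligand charges: 1×CN = -1; 1×bipy neutral; 1×PPh3 neutral; sum -1.
Hg + (-1) = 1+ ⇒ Hg is +2.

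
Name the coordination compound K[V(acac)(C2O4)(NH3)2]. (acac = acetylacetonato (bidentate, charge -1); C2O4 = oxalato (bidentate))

The 1 potassium counter-ion carries a total charge of +1, so each complex ion is 1−.
Ligand charges: 1×acetylacetonato (-1 each), 1×oxalato (-2 each), 2×ammine (neutral); total -3. So V + (-3) = 1−, giving V = +2.
Ligands are named alphabetically: acetylacetonato before ammine before oxalato.
The complex ion is anionic, so vanadium takes the -ate form vanadate(II).

potassium (acetylacetonato)diammineoxalatovanadate(II)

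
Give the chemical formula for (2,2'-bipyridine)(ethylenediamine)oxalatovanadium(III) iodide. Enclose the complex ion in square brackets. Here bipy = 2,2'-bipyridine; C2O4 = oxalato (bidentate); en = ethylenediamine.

Ligands: 1 2,2'-bipyridine (bipy, neutral), 1 oxalato (C2O4, -2), 1 ethylenediamine (en, neutral). Ligand charge sum = -2.
With V in oxidation state +3, the complex ion is [V...]^1+.
Charge balance with iodide (-1) requires 1 complex ion per 1 iodide.

[V(bipy)(C2O4)(en)]I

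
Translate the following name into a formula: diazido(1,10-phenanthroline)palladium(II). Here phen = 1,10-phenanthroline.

[Pd(N3)2(phen)]

Ligands: 2 azido (N3, -1), 1 1,10-phenanthroline (phen, neutral). Ligand charge sum = -2.
With Pd in oxidation state +2, the complex ion is [Pd...].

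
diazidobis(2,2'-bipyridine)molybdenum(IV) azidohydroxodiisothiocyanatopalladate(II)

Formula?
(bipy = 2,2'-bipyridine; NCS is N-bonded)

[Mo(bipy)2(N3)2][Pd(N3)(NCS)2(OH)]

Cation [Mo…]: ligand charges -2, Mo(IV) ⇒ ion charge 2+.
Anion [Pd…]: ligand charges -4, Pd(II) ⇒ ion charge 2−.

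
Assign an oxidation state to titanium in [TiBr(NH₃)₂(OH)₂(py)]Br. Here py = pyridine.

1 bromide outside the brackets (-1 each) → the complex ion is 1+.
Ligand charges: 1×Br = -1; 1×py neutral; 2×NH3 neutral; 2×OH = -2; sum -3.
Ti + (-3) = 1+ ⇒ Ti is +4.

+4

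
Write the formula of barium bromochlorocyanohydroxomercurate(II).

Ligands: 1 bromo (Br, -1), 1 cyano (CN, -1), 1 hydroxo (OH, -1), 1 chloro (Cl, -1). Ligand charge sum = -4.
With Hg in oxidation state +2, the complex ion is [Hg...]^2−.
Charge balance with barium (+2) requires 1 complex ion per 1 barium.

Ba[HgBrCl(CN)(OH)]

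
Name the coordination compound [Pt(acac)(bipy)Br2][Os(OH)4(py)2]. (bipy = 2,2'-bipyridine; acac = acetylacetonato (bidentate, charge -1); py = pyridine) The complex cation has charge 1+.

(acetylacetonato)(2,2'-bipyridine)dibromoplatinum(IV) tetrahydroxobis(pyridine)osmate(III)

Both ions are complex: the cation is named first with the plain metal name, the anion second with the -ate form; each ion's ligands are alphabetised independently.
The complex cation is given as 1+; its ligand charges sum to -3, so Pt = +4.
A 1:1 salt means the anion carries the equal and opposite charge, 1−.
Anion: ligand charges sum to -4; for the ion to be 1−, Os = +3.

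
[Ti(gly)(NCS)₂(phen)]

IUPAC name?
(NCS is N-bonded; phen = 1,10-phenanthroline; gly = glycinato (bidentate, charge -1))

(glycinato)diisothiocyanato(1,10-phenanthroline)titanium(III)

There is no counter-ion, so the complex is neutral overall.
Ligand charges: 2×isothiocyanato (-1 each), 1×1,10-phenanthroline (neutral), 1×glycinato (-1 each); total -3. So Ti + (-3) = 0, giving Ti = +3.
Ligands are named alphabetically: glycinato before isothiocyanato before phenanthroline.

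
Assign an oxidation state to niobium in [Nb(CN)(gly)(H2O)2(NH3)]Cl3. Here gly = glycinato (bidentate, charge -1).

+5

3 chloride outside the brackets (-1 each) → the complex ion is 3+.
Ligand charges: 1×gly = -1; 1×NH3 neutral; 2×H2O neutral; 1×CN = -1; sum -2.
Nb + (-2) = 3+ ⇒ Nb is +5.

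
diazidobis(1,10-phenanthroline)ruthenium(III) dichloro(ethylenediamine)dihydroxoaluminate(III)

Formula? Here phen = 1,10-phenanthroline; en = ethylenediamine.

Cation [Ru…]: ligand charges -2, Ru(III) ⇒ ion charge 1+.
Anion [Al…]: ligand charges -4, Al(III) ⇒ ion charge 1−.

[Ru(N3)2(phen)2][AlCl2(en)(OH)2]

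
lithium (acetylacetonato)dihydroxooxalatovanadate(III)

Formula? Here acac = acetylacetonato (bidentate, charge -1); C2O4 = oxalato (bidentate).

Li2[V(acac)(C2O4)(OH)2]

Ligands: 2 hydroxo (OH, -1), 1 acetylacetonato (acac, -1), 1 oxalato (C2O4, -2). Ligand charge sum = -5.
With V in oxidation state +3, the complex ion is [V...]^2−.
Charge balance with lithium (+1) requires 1 complex ion per 2 lithium.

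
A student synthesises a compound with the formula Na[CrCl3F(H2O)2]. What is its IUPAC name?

sodium diaquatrichlorofluorochromate(III)

The 1 sodium counter-ion carries a total charge of +1, so each complex ion is 1−.
Ligand charges: 2×aqua (neutral), 1×fluoro (-1 each), 3×chloro (-1 each); total -4. So Cr + (-4) = 1−, giving Cr = +3.
The complex ion is anionic, so chromium takes the -ate form chromate(III).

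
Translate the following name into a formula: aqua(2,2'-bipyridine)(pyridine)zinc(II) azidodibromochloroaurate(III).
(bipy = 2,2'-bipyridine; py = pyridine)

Cation [Zn…]: ligand charges 0, Zn(II) ⇒ ion charge 2+.
Anion [Au…]: ligand charges -4, Au(III) ⇒ ion charge 1−.
One 2+ cation requires 2 of the 1− anion.

[Zn(bipy)(H2O)(py)][AuBr2Cl(N3)]2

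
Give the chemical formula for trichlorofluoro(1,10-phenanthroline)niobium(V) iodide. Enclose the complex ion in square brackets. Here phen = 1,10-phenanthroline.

[NbCl3F(phen)]I

Ligands: 1 1,10-phenanthroline (phen, neutral), 1 fluoro (F, -1), 3 chloro (Cl, -1). Ligand charge sum = -4.
With Nb in oxidation state +5, the complex ion is [Nb...]^1+.
Charge balance with iodide (-1) requires 1 complex ion per 1 iodide.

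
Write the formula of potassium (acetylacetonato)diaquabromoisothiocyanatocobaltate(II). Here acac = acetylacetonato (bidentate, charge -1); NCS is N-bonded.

Ligands: 1 acetylacetonato (acac, -1), 2 aqua (H2O, neutral), 1 isothiocyanato (NCS, -1), 1 bromo (Br, -1). Ligand charge sum = -3.
Charge balance with potassium (+1) requires 1 complex ion per 1 potassium.

K[Co(acac)Br(H2O)2(NCS)]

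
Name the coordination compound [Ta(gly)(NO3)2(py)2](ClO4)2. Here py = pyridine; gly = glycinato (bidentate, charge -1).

The 2 perchlorate counter-ions carry a total charge of -2, so each complex ion is 2+.
Ligand charges: 2×pyridine (neutral), 2×nitrato (-1 each), 1×glycinato (-1 each); total -3. So Ta + (-3) = 2+, giving Ta = +5.
Ligands are named alphabetically: glycinato before nitrato before pyridine.

(glycinato)dinitratobis(pyridine)tantalum(V) perchlorate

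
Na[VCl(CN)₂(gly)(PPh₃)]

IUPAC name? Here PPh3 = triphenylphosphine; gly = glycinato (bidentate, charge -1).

sodium chlorodicyano(glycinato)(triphenylphosphine)vanadate(III)

The 1 sodium counter-ion carries a total charge of +1, so each complex ion is 1−.
Ligand charges: 1×triphenylphosphine (neutral), 1×chloro (-1 each), 2×cyano (-1 each), 1×glycinato (-1 each); total -4. So V + (-4) = 1−, giving V = +3.
The complex ion is anionic, so vanadium takes the -ate form vanadate(III).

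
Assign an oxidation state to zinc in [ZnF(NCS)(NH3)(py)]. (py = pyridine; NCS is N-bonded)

No counter-ion: the bracketed complex is neutral.
Ligand charges: 1×py neutral; 1×F = -1; 1×NH3 neutral; 1×NCS = -1; sum -2.
Zn + (-2) = 0 ⇒ Zn is +2.

+2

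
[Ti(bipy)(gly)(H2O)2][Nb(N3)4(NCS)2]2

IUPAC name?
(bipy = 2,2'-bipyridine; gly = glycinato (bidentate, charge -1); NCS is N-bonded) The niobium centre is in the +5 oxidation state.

Nb is given as +5; the anion's ligand charges sum to -6, so the complex anion is 1−.
With 2 anions per cation, the cation must be 2×1 = 2+.
Cation: ligand charges sum to -1; for the ion to be 2+, Ti = +3.

diaqua(2,2'-bipyridine)(glycinato)titanium(III) tetraazidodiisothiocyanatoniobate(V)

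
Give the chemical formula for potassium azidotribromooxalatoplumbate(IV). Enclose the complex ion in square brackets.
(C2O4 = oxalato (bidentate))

K2[PbBr3(C2O4)(N3)]

Ligands: 3 bromo (Br, -1), 1 azido (N3, -1), 1 oxalato (C2O4, -2). Ligand charge sum = -6.
With Pb in oxidation state +4, the complex ion is [Pb...]^2−.
Charge balance with potassium (+1) requires 1 complex ion per 2 potassium.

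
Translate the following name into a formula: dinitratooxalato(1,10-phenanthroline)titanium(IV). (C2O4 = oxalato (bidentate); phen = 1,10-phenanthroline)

Ligands: 1 oxalato (C2O4, -2), 1 1,10-phenanthroline (phen, neutral), 2 nitrato (NO3, -1). Ligand charge sum = -4.
With Ti in oxidation state +4, the complex ion is [Ti...].

[Ti(C2O4)(NO3)2(phen)]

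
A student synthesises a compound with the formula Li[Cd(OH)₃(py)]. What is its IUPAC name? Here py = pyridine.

The 1 lithium counter-ion carries a total charge of +1, so each complex ion is 1−.
Ligand charges: 3×hydroxo (-1 each), 1×pyridine (neutral); total -3. So Cd + (-3) = 1−, giving Cd = +2.
Ligands are named alphabetically: hydroxo before pyridine.
The complex ion is anionic, so cadmium takes the -ate form cadmate(II).

lithium trihydroxo(pyridine)cadmate(II)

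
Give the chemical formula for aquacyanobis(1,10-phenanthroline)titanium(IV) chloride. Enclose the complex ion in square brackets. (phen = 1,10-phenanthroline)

[Ti(CN)(H2O)(phen)2]Cl3

Ligands: 1 aqua (H2O, neutral), 1 cyano (CN, -1), 2 1,10-phenanthroline (phen, neutral). Ligand charge sum = -1.
With Ti in oxidation state +4, the complex ion is [Ti...]^3+.
Charge balance with chloride (-1) requires 1 complex ion per 3 chloride.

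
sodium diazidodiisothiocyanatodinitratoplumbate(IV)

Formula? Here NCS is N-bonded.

Na2[Pb(N3)2(NCS)2(NO3)2]

Ligands: 2 isothiocyanato (NCS, -1), 2 nitrato (NO3, -1), 2 azido (N3, -1). Ligand charge sum = -6.
With Pb in oxidation state +4, the complex ion is [Pb...]^2−.
Charge balance with sodium (+1) requires 1 complex ion per 2 sodium.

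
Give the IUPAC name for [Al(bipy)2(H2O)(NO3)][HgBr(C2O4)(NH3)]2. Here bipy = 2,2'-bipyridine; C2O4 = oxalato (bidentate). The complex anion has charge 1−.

aquabis(2,2'-bipyridine)nitratoaluminium(III) amminebromooxalatomercurate(II)

Both ions are complex: the cation is named first with the plain metal name, the anion second with the -ate form; each ion's ligands are alphabetised independently.
The complex anion is given as 1−; its ligand charges sum to -3, so Hg = +2.
With 2 anions per cation, the cation must be 2×1 = 2+.
Cation: ligand charges sum to -1; for the ion to be 2+, Al = +3.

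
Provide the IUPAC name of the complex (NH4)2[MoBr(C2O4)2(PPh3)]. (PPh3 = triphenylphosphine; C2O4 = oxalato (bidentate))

The 2 ammonium counter-ions carry a total charge of +2, so each complex ion is 2−.
Ligand charges: 1×triphenylphosphine (neutral), 1×bromo (-1 each), 2×oxalato (-2 each); total -5. So Mo + (-5) = 2−, giving Mo = +3.
The complex ion is anionic, so molybdenum takes the -ate form molybdate(III).

ammonium bromodioxalato(triphenylphosphine)molybdate(III)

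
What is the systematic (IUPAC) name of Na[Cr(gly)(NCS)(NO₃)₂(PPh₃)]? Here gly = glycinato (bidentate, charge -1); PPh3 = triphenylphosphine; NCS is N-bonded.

sodium (glycinato)isothiocyanatodinitrato(triphenylphosphine)chromate(III)

The 1 sodium counter-ion carries a total charge of +1, so each complex ion is 1−.
Ligand charges: 1×glycinato (-1 each), 1×triphenylphosphine (neutral), 2×nitrato (-1 each), 1×isothiocyanato (-1 each); total -4. So Cr + (-4) = 1−, giving Cr = +3.
The complex ion is anionic, so chromium takes the -ate form chromate(III).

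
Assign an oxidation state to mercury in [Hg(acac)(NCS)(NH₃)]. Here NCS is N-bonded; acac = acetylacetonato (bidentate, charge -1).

No counter-ion: the bracketed complex is neutral.
Ligand charges: 1×NCS = -1; 1×NH3 neutral; 1×acac = -1; sum -2.
Hg + (-2) = 0 ⇒ Hg is +2.

+2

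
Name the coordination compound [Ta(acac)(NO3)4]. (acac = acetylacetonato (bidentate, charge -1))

There is no counter-ion, so the complex is neutral overall.
Ligand charges: 4×nitrato (-1 each), 1×acetylacetonato (-1 each); total -5. So Ta + (-5) = 0, giving Ta = +5.
Ligands are named alphabetically: acetylacetonato before nitrato.

(acetylacetonato)tetranitratotantalum(V)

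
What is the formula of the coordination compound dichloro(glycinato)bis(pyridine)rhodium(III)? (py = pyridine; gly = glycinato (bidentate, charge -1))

[RhCl2(gly)(py)2]

Ligands: 2 pyridine (py, neutral), 1 glycinato (gly, -1), 2 chloro (Cl, -1). Ligand charge sum = -3.
With Rh in oxidation state +3, the complex ion is [Rh...].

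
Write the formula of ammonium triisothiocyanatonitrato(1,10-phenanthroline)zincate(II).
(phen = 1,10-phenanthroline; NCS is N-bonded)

(NH4)2[Zn(NCS)3(NO3)(phen)]

Ligands: 1 1,10-phenanthroline (phen, neutral), 3 isothiocyanato (NCS, -1), 1 nitrato (NO3, -1). Ligand charge sum = -4.
With Zn in oxidation state +2, the complex ion is [Zn...]^2−.
Charge balance with ammonium (+1) requires 1 complex ion per 2 ammonium.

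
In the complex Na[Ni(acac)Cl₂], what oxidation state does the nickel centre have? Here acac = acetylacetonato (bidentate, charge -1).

+2

1 sodium outside the brackets (+1 each) → the complex ion is 1−.
Ligand charges: 2×Cl = -2; 1×acac = -1; sum -3.
Ni + (-3) = 1− ⇒ Ni is +2.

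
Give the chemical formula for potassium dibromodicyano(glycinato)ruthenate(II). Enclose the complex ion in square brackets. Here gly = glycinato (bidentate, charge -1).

Ligands: 2 cyano (CN, -1), 2 bromo (Br, -1), 1 glycinato (gly, -1). Ligand charge sum = -5.
With Ru in oxidation state +2, the complex ion is [Ru...]^3−.
Charge balance with potassium (+1) requires 1 complex ion per 3 potassium.

K3[RuBr2(CN)2(gly)]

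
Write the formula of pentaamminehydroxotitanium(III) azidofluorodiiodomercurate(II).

[Ti(NH3)5(OH)][HgFI2(N3)]

Cation [Ti…]: ligand charges -1, Ti(III) ⇒ ion charge 2+.
Anion [Hg…]: ligand charges -4, Hg(II) ⇒ ion charge 2−.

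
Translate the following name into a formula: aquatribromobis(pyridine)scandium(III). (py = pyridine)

Ligands: 2 pyridine (py, neutral), 3 bromo (Br, -1), 1 aqua (H2O, neutral). Ligand charge sum = -3.
With Sc in oxidation state +3, the complex ion is [Sc...].

[ScBr3(H2O)(py)2]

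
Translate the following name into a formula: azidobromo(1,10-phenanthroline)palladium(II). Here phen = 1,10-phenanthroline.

Ligands: 1 azido (N3, -1), 1 bromo (Br, -1), 1 1,10-phenanthroline (phen, neutral). Ligand charge sum = -2.
With Pd in oxidation state +2, the complex ion is [Pd...].

[PdBr(N3)(phen)]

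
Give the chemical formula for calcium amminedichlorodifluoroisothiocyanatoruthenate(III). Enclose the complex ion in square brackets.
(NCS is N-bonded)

Ca[RuCl2F2(NCS)(NH3)]

Ligands: 1 isothiocyanato (NCS, -1), 1 ammine (NH3, neutral), 2 fluoro (F, -1), 2 chloro (Cl, -1). Ligand charge sum = -5.
With Ru in oxidation state +3, the complex ion is [Ru...]^2−.
Charge balance with calcium (+2) requires 1 complex ion per 1 calcium.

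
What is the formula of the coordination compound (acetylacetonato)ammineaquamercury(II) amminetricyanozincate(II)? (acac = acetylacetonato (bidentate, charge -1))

[Hg(acac)(H2O)(NH3)][Zn(CN)3(NH3)]

Cation [Hg…]: ligand charges -1, Hg(II) ⇒ ion charge 1+.
Anion [Zn…]: ligand charges -3, Zn(II) ⇒ ion charge 1−.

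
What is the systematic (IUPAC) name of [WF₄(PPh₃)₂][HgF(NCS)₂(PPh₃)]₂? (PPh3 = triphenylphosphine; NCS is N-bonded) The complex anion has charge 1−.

tetrafluorobis(triphenylphosphine)tungsten(VI) fluorodiisothiocyanato(triphenylphosphine)mercurate(II)

Both ions are complex: the cation is named first with the plain metal name, the anion second with the -ate form; each ion's ligands are alphabetised independently.
The complex anion is given as 1−; its ligand charges sum to -3, so Hg = +2.
With 2 anions per cation, the cation must be 2×1 = 2+.
Cation: ligand charges sum to -4; for the ion to be 2+, W = +6.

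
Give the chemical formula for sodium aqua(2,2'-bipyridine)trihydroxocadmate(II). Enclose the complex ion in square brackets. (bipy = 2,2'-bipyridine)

Ligands: 3 hydroxo (OH, -1), 1 2,2'-bipyridine (bipy, neutral), 1 aqua (H2O, neutral). Ligand charge sum = -3.
With Cd in oxidation state +2, the complex ion is [Cd...]^1−.
Charge balance with sodium (+1) requires 1 complex ion per 1 sodium.

Na[Cd(bipy)(H2O)(OH)3]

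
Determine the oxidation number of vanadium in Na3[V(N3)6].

+3

3 sodium outside the brackets (+1 each) → the complex ion is 3−.
Ligand charges: 6×N3 = -6; sum -6.
V + (-6) = 3− ⇒ V is +3.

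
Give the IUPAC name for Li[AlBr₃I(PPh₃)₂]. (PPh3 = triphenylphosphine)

The 1 lithium counter-ion carries a total charge of +1, so each complex ion is 1−.
Ligand charges: 2×triphenylphosphine (neutral), 1×iodo (-1 each), 3×bromo (-1 each); total -4. So Al + (-4) = 1−, giving Al = +3.
Ligands are named alphabetically: bromo before iodo before triphenylphosphine.
The complex ion is anionic, so aluminium takes the -ate form aluminate(III).

lithium tribromoiodobis(triphenylphosphine)aluminate(III)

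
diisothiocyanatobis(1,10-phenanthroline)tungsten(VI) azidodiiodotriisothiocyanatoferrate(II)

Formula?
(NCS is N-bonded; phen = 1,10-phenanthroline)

Cation [W…]: ligand charges -2, W(VI) ⇒ ion charge 4+.
Anion [Fe…]: ligand charges -6, Fe(II) ⇒ ion charge 4−.
One 4+ cation balances one 4− anion.

[W(NCS)2(phen)2][FeI2(N3)(NCS)3]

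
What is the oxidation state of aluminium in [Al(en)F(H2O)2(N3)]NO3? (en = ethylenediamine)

+3

1 nitrate outside the brackets (-1 each) → the complex ion is 1+.
Ligand charges: 1×F = -1; 2×H2O neutral; 1×en neutral; 1×N3 = -1; sum -2.
Al + (-2) = 1+ ⇒ Al is +3.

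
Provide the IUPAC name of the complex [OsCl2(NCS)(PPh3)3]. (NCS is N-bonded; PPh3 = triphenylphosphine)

There is no counter-ion, so the complex is neutral overall.
Ligand charges: 1×isothiocyanato (-1 each), 3×triphenylphosphine (neutral), 2×chloro (-1 each); total -3. So Os + (-3) = 0, giving Os = +3.
Ligands are named alphabetically: chloro before isothiocyanato before triphenylphosphine.

dichloroisothiocyanatotris(triphenylphosphine)osmium(III)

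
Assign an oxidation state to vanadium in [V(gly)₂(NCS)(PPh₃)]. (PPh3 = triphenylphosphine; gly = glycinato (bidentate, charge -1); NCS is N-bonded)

+3

No counter-ion: the bracketed complex is neutral.
Ligand charges: 1×PPh3 neutral; 2×gly = -2; 1×NCS = -1; sum -3.
V + (-3) = 0 ⇒ V is +3.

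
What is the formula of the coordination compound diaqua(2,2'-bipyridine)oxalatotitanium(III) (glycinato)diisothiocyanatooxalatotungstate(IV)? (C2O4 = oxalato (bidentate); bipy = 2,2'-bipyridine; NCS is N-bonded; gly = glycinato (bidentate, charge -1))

[Ti(bipy)(C2O4)(H2O)2][W(C2O4)(gly)(NCS)2]

Cation [Ti…]: ligand charges -2, Ti(III) ⇒ ion charge 1+.
Anion [W…]: ligand charges -5, W(IV) ⇒ ion charge 1−.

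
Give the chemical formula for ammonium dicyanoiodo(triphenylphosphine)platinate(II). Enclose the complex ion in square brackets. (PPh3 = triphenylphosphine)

NH4[Pt(CN)2I(PPh3)]

Ligands: 1 iodo (I, -1), 1 triphenylphosphine (PPh3, neutral), 2 cyano (CN, -1). Ligand charge sum = -3.
With Pt in oxidation state +2, the complex ion is [Pt...]^1−.
Charge balance with ammonium (+1) requires 1 complex ion per 1 ammonium.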